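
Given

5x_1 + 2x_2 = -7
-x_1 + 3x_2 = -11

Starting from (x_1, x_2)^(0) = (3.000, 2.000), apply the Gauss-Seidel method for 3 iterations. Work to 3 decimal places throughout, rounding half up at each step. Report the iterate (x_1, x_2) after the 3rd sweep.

Iteration 1:
  x_1 = (-7 - (2)·2.000) / (5) = -2.200
  x_2 = (-11 - (-1)·-2.200) / (3) = -4.400
Iteration 2:
  x_1 = (-7 - (2)·-4.400) / (5) = 0.360
  x_2 = (-11 - (-1)·0.360) / (3) = -3.547
Iteration 3:
  x_1 = (-7 - (2)·-3.547) / (5) = 0.019
  x_2 = (-11 - (-1)·0.019) / (3) = -3.660

(0.019, -3.660)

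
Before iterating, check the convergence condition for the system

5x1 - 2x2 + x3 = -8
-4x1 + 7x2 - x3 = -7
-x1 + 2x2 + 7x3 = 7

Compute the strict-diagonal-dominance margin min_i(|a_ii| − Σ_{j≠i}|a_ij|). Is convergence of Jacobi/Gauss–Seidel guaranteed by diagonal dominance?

row 1: |5| − (2+1) = 2
row 2: |7| − (4+1) = 2
row 3: |7| − (1+2) = 4
minimum over rows = 2 → strictly diagonally dominant (convergence guaranteed)

2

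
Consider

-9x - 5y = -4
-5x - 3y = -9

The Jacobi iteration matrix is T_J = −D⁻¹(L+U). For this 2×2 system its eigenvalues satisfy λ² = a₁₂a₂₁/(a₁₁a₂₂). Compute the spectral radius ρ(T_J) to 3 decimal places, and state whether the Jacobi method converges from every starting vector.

0.962

a₁₂a₂₁/(a₁₁a₂₂) = (-5)·(-5) / ((-9)·(-3)) = 0.925926
ρ = √|0.925926| = √0.925926 = 0.962
ρ < 1, so Jacobi converges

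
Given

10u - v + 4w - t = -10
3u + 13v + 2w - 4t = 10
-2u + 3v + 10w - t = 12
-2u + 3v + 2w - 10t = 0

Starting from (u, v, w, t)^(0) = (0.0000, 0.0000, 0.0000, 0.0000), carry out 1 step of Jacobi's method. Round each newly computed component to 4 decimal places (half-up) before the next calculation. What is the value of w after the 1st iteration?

Iteration 1:
  u = (-10 - (-1)·0.0000 - (4)·0.0000 - (-1)·0.0000) / (10) = -1.0000
  v = (10 - (3)·0.0000 - (2)·0.0000 - (-4)·0.0000) / (13) = 0.7692
  w = (12 - (-2)·0.0000 - (3)·0.0000 - (-1)·0.0000) / (10) = 1.2000
  t = (0 - (-2)·0.0000 - (3)·0.0000 - (2)·0.0000) / (-10) = 0.0000

1.2000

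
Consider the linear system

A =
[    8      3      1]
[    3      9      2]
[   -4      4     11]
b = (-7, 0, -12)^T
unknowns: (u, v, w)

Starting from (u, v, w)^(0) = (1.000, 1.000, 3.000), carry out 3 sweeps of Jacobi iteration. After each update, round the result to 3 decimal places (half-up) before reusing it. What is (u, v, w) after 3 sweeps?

(-1.004, 0.414, -1.508)

Iteration 1:
  u = (-7 - (3)·1.000 - (1)·3.000) / (8) = -1.625
  v = (0 - (3)·1.000 - (2)·3.000) / (9) = -1.000
  w = (-12 - (-4)·1.000 - (4)·1.000) / (11) = -1.091
Iteration 2:
  u = (-7 - (3)·-1.000 - (1)·-1.091) / (8) = -0.364
  v = (0 - (3)·-1.625 - (2)·-1.091) / (9) = 0.784
  w = (-12 - (-4)·-1.625 - (4)·-1.000) / (11) = -1.318
Iteration 3:
  u = (-7 - (3)·0.784 - (1)·-1.318) / (8) = -1.004
  v = (0 - (3)·-0.364 - (2)·-1.318) / (9) = 0.414
  w = (-12 - (-4)·-0.364 - (4)·0.784) / (11) = -1.508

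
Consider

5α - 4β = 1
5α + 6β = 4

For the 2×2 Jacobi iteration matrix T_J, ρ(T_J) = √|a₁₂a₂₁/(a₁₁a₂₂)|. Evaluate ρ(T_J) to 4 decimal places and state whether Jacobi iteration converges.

0.8165

a₁₂a₂₁/(a₁₁a₂₂) = (-4)·(5) / ((5)·(6)) = -0.666667
ρ = √|-0.666667| = √0.666667 = 0.8165
ρ < 1, so Jacobi converges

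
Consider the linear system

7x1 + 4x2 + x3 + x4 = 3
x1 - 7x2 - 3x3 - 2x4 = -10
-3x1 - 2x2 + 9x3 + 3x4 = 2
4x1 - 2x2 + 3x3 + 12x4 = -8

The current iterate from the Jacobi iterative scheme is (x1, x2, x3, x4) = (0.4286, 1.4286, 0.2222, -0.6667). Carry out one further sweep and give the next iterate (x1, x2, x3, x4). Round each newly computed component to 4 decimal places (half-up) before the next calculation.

One sweep:
  x1 = (3 - (4)·1.4286 - (1)·0.2222 - (1)·-0.6667) / (7) = -0.3243
  x2 = (-10 - (1)·0.4286 - (-3)·0.2222 - (-2)·-0.6667) / (-7) = 1.5851
  x3 = (2 - (-3)·0.4286 - (-2)·1.4286 - (3)·-0.6667) / (9) = 0.9048
  x4 = (-8 - (4)·0.4286 - (-2)·1.4286 - (3)·0.2222) / (12) = -0.6270

(-0.3243, 1.5851, 0.9048, -0.6270)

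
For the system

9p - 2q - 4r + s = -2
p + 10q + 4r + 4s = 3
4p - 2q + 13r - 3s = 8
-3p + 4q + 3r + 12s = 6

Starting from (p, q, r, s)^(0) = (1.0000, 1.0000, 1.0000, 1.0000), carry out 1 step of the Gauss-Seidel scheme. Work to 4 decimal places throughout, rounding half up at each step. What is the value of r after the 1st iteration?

Iteration 1:
  p = (-2 - (-2)·1.0000 - (-4)·1.0000 - (1)·1.0000) / (9) = 0.3333
  q = (3 - (1)·0.3333 - (4)·1.0000 - (4)·1.0000) / (10) = -0.5333
  r = (8 - (4)·0.3333 - (-2)·-0.5333 - (-3)·1.0000) / (13) = 0.6616
  s = (6 - (-3)·0.3333 - (4)·-0.5333 - (3)·0.6616) / (12) = 0.5957

0.6616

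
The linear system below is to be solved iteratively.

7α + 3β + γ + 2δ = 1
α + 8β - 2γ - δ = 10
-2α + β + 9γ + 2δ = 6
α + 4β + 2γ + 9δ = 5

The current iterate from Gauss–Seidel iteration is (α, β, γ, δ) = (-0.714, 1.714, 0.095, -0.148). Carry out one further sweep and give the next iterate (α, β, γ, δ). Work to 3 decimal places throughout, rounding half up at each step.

One sweep:
  α = (1 - (3)·1.714 - (1)·0.095 - (2)·-0.148) / (7) = -0.563
  β = (10 - (1)·-0.563 - (-2)·0.095 - (-1)·-0.148) / (8) = 1.326
  γ = (6 - (-2)·-0.563 - (1)·1.326 - (2)·-0.148) / (9) = 0.427
  δ = (5 - (1)·-0.563 - (4)·1.326 - (2)·0.427) / (9) = -0.066

(-0.563, 1.326, 0.427, -0.066)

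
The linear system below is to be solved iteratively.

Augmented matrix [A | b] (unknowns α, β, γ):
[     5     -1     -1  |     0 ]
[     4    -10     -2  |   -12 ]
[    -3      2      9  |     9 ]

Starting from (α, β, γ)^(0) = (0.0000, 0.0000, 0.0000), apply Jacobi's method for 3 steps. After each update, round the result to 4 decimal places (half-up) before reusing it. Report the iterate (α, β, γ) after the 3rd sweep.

Iteration 1:
  α = (0 - (-1)·0.0000 - (-1)·0.0000) / (5) = 0.0000
  β = (-12 - (4)·0.0000 - (-2)·0.0000) / (-10) = 1.2000
  γ = (9 - (-3)·0.0000 - (2)·0.0000) / (9) = 1.0000
Iteration 2:
  α = (0 - (-1)·1.2000 - (-1)·1.0000) / (5) = 0.4400
  β = (-12 - (4)·0.0000 - (-2)·1.0000) / (-10) = 1.0000
  γ = (9 - (-3)·0.0000 - (2)·1.2000) / (9) = 0.7333
Iteration 3:
  α = (0 - (-1)·1.0000 - (-1)·0.7333) / (5) = 0.3467
  β = (-12 - (4)·0.4400 - (-2)·0.7333) / (-10) = 1.2293
  γ = (9 - (-3)·0.4400 - (2)·1.0000) / (9) = 0.9244

(0.3467, 1.2293, 0.9244)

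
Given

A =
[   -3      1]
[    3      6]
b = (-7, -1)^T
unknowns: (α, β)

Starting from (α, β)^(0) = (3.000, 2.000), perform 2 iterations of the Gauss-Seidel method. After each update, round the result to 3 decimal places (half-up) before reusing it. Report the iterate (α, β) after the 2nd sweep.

(1.778, -1.056)

Iteration 1:
  α = (-7 - (1)·2.000) / (-3) = 3.000
  β = (-1 - (3)·3.000) / (6) = -1.667
Iteration 2:
  α = (-7 - (1)·-1.667) / (-3) = 1.778
  β = (-1 - (3)·1.778) / (6) = -1.056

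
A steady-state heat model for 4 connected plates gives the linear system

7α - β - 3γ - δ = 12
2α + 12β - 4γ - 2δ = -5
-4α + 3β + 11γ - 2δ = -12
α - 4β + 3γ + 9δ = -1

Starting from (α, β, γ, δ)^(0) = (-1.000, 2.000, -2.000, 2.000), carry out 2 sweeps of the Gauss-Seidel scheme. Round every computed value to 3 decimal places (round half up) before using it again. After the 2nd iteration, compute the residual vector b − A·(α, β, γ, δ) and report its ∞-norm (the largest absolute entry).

Iteration 1:
  α = (12 - (-1)·2.000 - (-3)·-2.000 - (-1)·2.000) / (7) = 1.429
  β = (-5 - (2)·1.429 - (-4)·-2.000 - (-2)·2.000) / (12) = -0.988
  γ = (-12 - (-4)·1.429 - (3)·-0.988 - (-2)·2.000) / (11) = 0.062
  δ = (-1 - (1)·1.429 - (-4)·-0.988 - (3)·0.062) / (9) = -0.730
Iteration 2:
  α = (12 - (-1)·-0.988 - (-3)·0.062 - (-1)·-0.730) / (7) = 1.495
  β = (-5 - (2)·1.495 - (-4)·0.062 - (-2)·-0.730) / (12) = -0.767
  γ = (-12 - (-4)·1.495 - (3)·-0.767 - (-2)·-0.730) / (11) = -0.471
  δ = (-1 - (1)·1.495 - (-4)·-0.767 - (3)·-0.471) / (9) = -0.461
Residual b − A·x = (-1.106, -1.592, 0.540, -0.001); ∞-norm = 1.592

1.592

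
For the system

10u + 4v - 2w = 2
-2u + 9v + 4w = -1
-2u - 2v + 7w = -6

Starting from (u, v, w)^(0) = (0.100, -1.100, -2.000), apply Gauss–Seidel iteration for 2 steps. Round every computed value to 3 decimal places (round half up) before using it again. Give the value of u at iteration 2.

Iteration 1:
  u = (2 - (4)·-1.100 - (-2)·-2.000) / (10) = 0.240
  v = (-1 - (-2)·0.240 - (4)·-2.000) / (9) = 0.831
  w = (-6 - (-2)·0.240 - (-2)·0.831) / (7) = -0.551
Iteration 2:
  u = (2 - (4)·0.831 - (-2)·-0.551) / (10) = -0.243
  v = (-1 - (-2)·-0.243 - (4)·-0.551) / (9) = 0.080
  w = (-6 - (-2)·-0.243 - (-2)·0.080) / (7) = -0.904

-0.243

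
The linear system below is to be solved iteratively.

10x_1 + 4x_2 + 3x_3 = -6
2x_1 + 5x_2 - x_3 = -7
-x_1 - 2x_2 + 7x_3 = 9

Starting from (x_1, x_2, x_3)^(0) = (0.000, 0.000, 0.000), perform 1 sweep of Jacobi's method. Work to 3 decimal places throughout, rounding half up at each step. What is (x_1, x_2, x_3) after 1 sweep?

(-0.600, -1.400, 1.286)

Iteration 1:
  x_1 = (-6 - (4)·0.000 - (3)·0.000) / (10) = -0.600
  x_2 = (-7 - (2)·0.000 - (-1)·0.000) / (5) = -1.400
  x_3 = (9 - (-1)·0.000 - (-2)·0.000) / (7) = 1.286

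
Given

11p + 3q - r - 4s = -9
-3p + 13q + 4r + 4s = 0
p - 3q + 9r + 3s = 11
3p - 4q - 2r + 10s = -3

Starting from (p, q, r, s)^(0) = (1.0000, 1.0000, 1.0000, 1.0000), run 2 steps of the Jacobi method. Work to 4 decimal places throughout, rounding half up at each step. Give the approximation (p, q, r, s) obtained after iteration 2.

(-0.6123, -0.4887, 1.1647, -0.0407)

Iteration 1:
  p = (-9 - (3)·1.0000 - (-1)·1.0000 - (-4)·1.0000) / (11) = -0.6364
  q = (0 - (-3)·1.0000 - (4)·1.0000 - (4)·1.0000) / (13) = -0.3846
  r = (11 - (1)·1.0000 - (-3)·1.0000 - (3)·1.0000) / (9) = 1.1111
  s = (-3 - (3)·1.0000 - (-4)·1.0000 - (-2)·1.0000) / (10) = 0.0000
Iteration 2:
  p = (-9 - (3)·-0.3846 - (-1)·1.1111 - (-4)·0.0000) / (11) = -0.6123
  q = (0 - (-3)·-0.6364 - (4)·1.1111 - (4)·0.0000) / (13) = -0.4887
  r = (11 - (1)·-0.6364 - (-3)·-0.3846 - (3)·0.0000) / (9) = 1.1647
  s = (-3 - (3)·-0.6364 - (-4)·-0.3846 - (-2)·1.1111) / (10) = -0.0407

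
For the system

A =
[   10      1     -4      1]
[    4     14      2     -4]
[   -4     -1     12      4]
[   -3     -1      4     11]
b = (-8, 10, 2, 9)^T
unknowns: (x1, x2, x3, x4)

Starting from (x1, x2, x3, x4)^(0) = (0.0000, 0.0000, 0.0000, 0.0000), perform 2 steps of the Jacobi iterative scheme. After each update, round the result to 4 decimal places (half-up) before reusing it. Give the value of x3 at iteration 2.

-0.3132

Iteration 1:
  x1 = (-8 - (1)·0.0000 - (-4)·0.0000 - (1)·0.0000) / (10) = -0.8000
  x2 = (10 - (4)·0.0000 - (2)·0.0000 - (-4)·0.0000) / (14) = 0.7143
  x3 = (2 - (-4)·0.0000 - (-1)·0.0000 - (4)·0.0000) / (12) = 0.1667
  x4 = (9 - (-3)·0.0000 - (-1)·0.0000 - (4)·0.0000) / (11) = 0.8182
Iteration 2:
  x1 = (-8 - (1)·0.7143 - (-4)·0.1667 - (1)·0.8182) / (10) = -0.8866
  x2 = (10 - (4)·-0.8000 - (2)·0.1667 - (-4)·0.8182) / (14) = 1.1528
  x3 = (2 - (-4)·-0.8000 - (-1)·0.7143 - (4)·0.8182) / (12) = -0.3132
  x4 = (9 - (-3)·-0.8000 - (-1)·0.7143 - (4)·0.1667) / (11) = 0.6043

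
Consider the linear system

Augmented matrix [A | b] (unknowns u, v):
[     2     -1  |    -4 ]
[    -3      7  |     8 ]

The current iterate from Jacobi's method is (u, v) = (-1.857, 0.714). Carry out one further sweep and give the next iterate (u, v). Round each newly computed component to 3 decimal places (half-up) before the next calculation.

(-1.643, 0.347)

One sweep:
  u = (-4 - (-1)·0.714) / (2) = -1.643
  v = (8 - (-3)·-1.857) / (7) = 0.347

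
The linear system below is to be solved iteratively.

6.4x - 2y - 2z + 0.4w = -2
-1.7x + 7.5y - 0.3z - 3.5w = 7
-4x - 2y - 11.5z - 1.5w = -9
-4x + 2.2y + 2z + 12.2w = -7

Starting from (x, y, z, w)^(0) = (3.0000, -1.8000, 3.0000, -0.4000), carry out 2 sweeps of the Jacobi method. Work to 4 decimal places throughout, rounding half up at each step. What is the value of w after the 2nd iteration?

Iteration 1:
  x = (-2 - (-2)·-1.8000 - (-2)·3.0000 - (0.4)·-0.4000) / (6.4) = 0.0875
  y = (7 - (-1.7)·3.0000 - (-0.3)·3.0000 - (-3.5)·-0.4000) / (7.5) = 1.5467
  z = (-9 - (-4)·3.0000 - (-2)·-1.8000 - (-1.5)·-0.4000) / (-11.5) = 0.1043
  w = (-7 - (-4)·3.0000 - (2.2)·-1.8000 - (2)·3.0000) / (12.2) = 0.2426
Iteration 2:
  x = (-2 - (-2)·1.5467 - (-2)·0.1043 - (0.4)·0.2426) / (6.4) = 0.1883
  y = (7 - (-1.7)·0.0875 - (-0.3)·0.1043 - (-3.5)·0.2426) / (7.5) = 1.0706
  z = (-9 - (-4)·0.0875 - (-2)·1.5467 - (-1.5)·0.2426) / (-11.5) = 0.4515
  w = (-7 - (-4)·0.0875 - (2.2)·1.5467 - (2)·0.1043) / (12.2) = -0.8411

-0.8411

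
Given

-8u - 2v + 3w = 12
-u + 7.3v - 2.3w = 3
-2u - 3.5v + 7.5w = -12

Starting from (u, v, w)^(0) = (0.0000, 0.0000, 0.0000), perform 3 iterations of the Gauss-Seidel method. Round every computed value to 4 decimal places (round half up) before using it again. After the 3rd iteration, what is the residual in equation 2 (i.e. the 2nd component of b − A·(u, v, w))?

-0.1980

Iteration 1:
  u = (12 - (-2)·0.0000 - (3)·0.0000) / (-8) = -1.5000
  v = (3 - (-1)·-1.5000 - (-2.3)·0.0000) / (7.3) = 0.2055
  w = (-12 - (-2)·-1.5000 - (-3.5)·0.2055) / (7.5) = -1.9041
Iteration 2:
  u = (12 - (-2)·0.2055 - (3)·-1.9041) / (-8) = -2.2654
  v = (3 - (-1)·-2.2654 - (-2.3)·-1.9041) / (7.3) = -0.4993
  w = (-12 - (-2)·-2.2654 - (-3.5)·-0.4993) / (7.5) = -2.4371
Iteration 3:
  u = (12 - (-2)·-0.4993 - (3)·-2.4371) / (-8) = -2.2891
  v = (3 - (-1)·-2.2891 - (-2.3)·-2.4371) / (7.3) = -0.6705
  w = (-12 - (-2)·-2.2891 - (-3.5)·-0.6705) / (7.5) = -2.5233
Residual b − A·x = (-0.0839, -0.1980, -0.0002)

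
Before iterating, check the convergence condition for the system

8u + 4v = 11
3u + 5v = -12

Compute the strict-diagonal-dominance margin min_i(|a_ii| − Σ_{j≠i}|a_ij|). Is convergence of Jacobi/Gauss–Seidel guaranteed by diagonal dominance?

2

row 1: |8| − (4) = 4
row 2: |5| − (3) = 2
minimum over rows = 2 → strictly diagonally dominant (convergence guaranteed)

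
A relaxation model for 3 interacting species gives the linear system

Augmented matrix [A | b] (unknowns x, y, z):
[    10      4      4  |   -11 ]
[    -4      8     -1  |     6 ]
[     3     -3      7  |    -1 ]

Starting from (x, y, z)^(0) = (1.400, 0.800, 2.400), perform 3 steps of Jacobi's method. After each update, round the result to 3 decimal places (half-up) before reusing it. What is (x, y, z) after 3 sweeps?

Iteration 1:
  x = (-11 - (4)·0.800 - (4)·2.400) / (10) = -2.380
  y = (6 - (-4)·1.400 - (-1)·2.400) / (8) = 1.750
  z = (-1 - (3)·1.400 - (-3)·0.800) / (7) = -0.400
Iteration 2:
  x = (-11 - (4)·1.750 - (4)·-0.400) / (10) = -1.640
  y = (6 - (-4)·-2.380 - (-1)·-0.400) / (8) = -0.490
  z = (-1 - (3)·-2.380 - (-3)·1.750) / (7) = 1.627
Iteration 3:
  x = (-11 - (4)·-0.490 - (4)·1.627) / (10) = -1.555
  y = (6 - (-4)·-1.640 - (-1)·1.627) / (8) = 0.133
  z = (-1 - (3)·-1.640 - (-3)·-0.490) / (7) = 0.350

(-1.555, 0.133, 0.350)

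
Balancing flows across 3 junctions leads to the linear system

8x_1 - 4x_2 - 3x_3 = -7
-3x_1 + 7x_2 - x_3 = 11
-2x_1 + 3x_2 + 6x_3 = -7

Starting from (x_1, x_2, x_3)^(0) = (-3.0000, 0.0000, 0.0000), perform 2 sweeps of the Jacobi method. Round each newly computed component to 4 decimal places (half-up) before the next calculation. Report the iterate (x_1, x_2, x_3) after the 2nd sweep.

(-1.5447, 0.8869, -1.6012)

Iteration 1:
  x_1 = (-7 - (-4)·0.0000 - (-3)·0.0000) / (8) = -0.8750
  x_2 = (11 - (-3)·-3.0000 - (-1)·0.0000) / (7) = 0.2857
  x_3 = (-7 - (-2)·-3.0000 - (3)·0.0000) / (6) = -2.1667
Iteration 2:
  x_1 = (-7 - (-4)·0.2857 - (-3)·-2.1667) / (8) = -1.5447
  x_2 = (11 - (-3)·-0.8750 - (-1)·-2.1667) / (7) = 0.8869
  x_3 = (-7 - (-2)·-0.8750 - (3)·0.2857) / (6) = -1.6012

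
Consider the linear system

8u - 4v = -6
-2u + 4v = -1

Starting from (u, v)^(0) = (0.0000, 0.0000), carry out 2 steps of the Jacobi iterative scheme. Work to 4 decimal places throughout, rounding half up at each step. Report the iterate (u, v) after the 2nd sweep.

(-0.8750, -0.6250)

Iteration 1:
  u = (-6 - (-4)·0.0000) / (8) = -0.7500
  v = (-1 - (-2)·0.0000) / (4) = -0.2500
Iteration 2:
  u = (-6 - (-4)·-0.2500) / (8) = -0.8750
  v = (-1 - (-2)·-0.7500) / (4) = -0.6250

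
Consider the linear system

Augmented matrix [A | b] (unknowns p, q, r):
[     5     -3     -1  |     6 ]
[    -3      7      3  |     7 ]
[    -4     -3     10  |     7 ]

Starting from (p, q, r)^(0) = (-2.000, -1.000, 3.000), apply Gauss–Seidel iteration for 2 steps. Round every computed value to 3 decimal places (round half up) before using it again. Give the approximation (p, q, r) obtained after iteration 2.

(1.587, 1.145, 1.678)

Iteration 1:
  p = (6 - (-3)·-1.000 - (-1)·3.000) / (5) = 1.200
  q = (7 - (-3)·1.200 - (3)·3.000) / (7) = 0.229
  r = (7 - (-4)·1.200 - (-3)·0.229) / (10) = 1.249
Iteration 2:
  p = (6 - (-3)·0.229 - (-1)·1.249) / (5) = 1.587
  q = (7 - (-3)·1.587 - (3)·1.249) / (7) = 1.145
  r = (7 - (-4)·1.587 - (-3)·1.145) / (10) = 1.678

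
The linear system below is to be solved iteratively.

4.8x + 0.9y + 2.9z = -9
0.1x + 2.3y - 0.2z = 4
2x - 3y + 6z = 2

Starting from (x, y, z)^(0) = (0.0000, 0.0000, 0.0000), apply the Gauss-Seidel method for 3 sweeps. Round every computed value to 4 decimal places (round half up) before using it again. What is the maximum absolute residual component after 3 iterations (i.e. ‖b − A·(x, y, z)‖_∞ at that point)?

0.5583

Iteration 1:
  x = (-9 - (0.9)·0.0000 - (2.9)·0.0000) / (4.8) = -1.8750
  y = (4 - (0.1)·-1.8750 - (-0.2)·0.0000) / (2.3) = 1.8207
  z = (2 - (2)·-1.8750 - (-3)·1.8207) / (6) = 1.8687
Iteration 2:
  x = (-9 - (0.9)·1.8207 - (2.9)·1.8687) / (4.8) = -3.3454
  y = (4 - (0.1)·-3.3454 - (-0.2)·1.8687) / (2.3) = 2.0471
  z = (2 - (2)·-3.3454 - (-3)·2.0471) / (6) = 2.4720
Iteration 3:
  x = (-9 - (0.9)·2.0471 - (2.9)·2.4720) / (4.8) = -3.7523
  y = (4 - (0.1)·-3.7523 - (-0.2)·2.4720) / (2.3) = 2.1172
  z = (2 - (2)·-3.7523 - (-3)·2.1172) / (6) = 2.6427
Residual b − A·x = (-0.5583, 0.0342, 0.0000); ∞-norm = 0.5583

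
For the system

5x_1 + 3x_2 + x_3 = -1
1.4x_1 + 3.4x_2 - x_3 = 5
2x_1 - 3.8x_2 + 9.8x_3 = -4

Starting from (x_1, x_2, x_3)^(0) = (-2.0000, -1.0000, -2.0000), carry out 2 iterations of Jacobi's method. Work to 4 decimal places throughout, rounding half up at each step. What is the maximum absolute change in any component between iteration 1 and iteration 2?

Iteration 1:
  x_1 = (-1 - (3)·-1.0000 - (1)·-2.0000) / (5) = 0.8000
  x_2 = (5 - (1.4)·-2.0000 - (-1)·-2.0000) / (3.4) = 1.7059
  x_3 = (-4 - (2)·-2.0000 - (-3.8)·-1.0000) / (9.8) = -0.3878
Iteration 2:
  x_1 = (-1 - (3)·1.7059 - (1)·-0.3878) / (5) = -1.1460
  x_2 = (5 - (1.4)·0.8000 - (-1)·-0.3878) / (3.4) = 1.0271
  x_3 = (-4 - (2)·0.8000 - (-3.8)·1.7059) / (9.8) = 0.0900
Change: (-1.9460, -0.6788, 0.4778) → max |·| = 1.9460

1.9460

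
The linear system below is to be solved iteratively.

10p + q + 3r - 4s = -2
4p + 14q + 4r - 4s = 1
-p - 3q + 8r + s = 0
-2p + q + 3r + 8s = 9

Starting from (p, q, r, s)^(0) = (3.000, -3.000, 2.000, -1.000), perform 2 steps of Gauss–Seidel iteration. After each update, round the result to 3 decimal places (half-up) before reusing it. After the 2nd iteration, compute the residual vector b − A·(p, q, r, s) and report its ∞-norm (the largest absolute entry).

1.052

Iteration 1:
  p = (-2 - (1)·-3.000 - (3)·2.000 - (-4)·-1.000) / (10) = -0.900
  q = (1 - (4)·-0.900 - (4)·2.000 - (-4)·-1.000) / (14) = -0.529
  r = (0 - (-1)·-0.900 - (-3)·-0.529 - (1)·-1.000) / (8) = -0.186
  s = (9 - (-2)·-0.900 - (1)·-0.529 - (3)·-0.186) / (8) = 1.036
Iteration 2:
  p = (-2 - (1)·-0.529 - (3)·-0.186 - (-4)·1.036) / (10) = 0.323
  q = (1 - (4)·0.323 - (4)·-0.186 - (-4)·1.036) / (14) = 0.328
  r = (0 - (-1)·0.323 - (-3)·0.328 - (1)·1.036) / (8) = 0.034
  s = (9 - (-2)·0.323 - (1)·0.328 - (3)·0.034) / (8) = 1.152
Residual b − A·x = (-1.052, -0.412, -0.117, 0.000); ∞-norm = 1.052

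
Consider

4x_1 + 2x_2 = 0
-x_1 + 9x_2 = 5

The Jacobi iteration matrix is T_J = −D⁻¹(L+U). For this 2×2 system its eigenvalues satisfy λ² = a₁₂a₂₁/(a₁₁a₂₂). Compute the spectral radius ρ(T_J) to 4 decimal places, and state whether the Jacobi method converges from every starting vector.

a₁₂a₂₁/(a₁₁a₂₂) = (2)·(-1) / ((4)·(9)) = -0.055556
ρ = √|-0.055556| = √0.055556 = 0.2357
ρ < 1, so Jacobi converges

0.2357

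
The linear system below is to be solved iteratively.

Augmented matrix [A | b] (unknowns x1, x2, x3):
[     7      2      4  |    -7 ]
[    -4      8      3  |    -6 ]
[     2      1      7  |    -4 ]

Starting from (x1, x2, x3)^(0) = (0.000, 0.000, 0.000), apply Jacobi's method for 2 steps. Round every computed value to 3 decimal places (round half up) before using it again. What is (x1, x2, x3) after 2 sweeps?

Iteration 1:
  x1 = (-7 - (2)·0.000 - (4)·0.000) / (7) = -1.000
  x2 = (-6 - (-4)·0.000 - (3)·0.000) / (8) = -0.750
  x3 = (-4 - (2)·0.000 - (1)·0.000) / (7) = -0.571
Iteration 2:
  x1 = (-7 - (2)·-0.750 - (4)·-0.571) / (7) = -0.459
  x2 = (-6 - (-4)·-1.000 - (3)·-0.571) / (8) = -1.036
  x3 = (-4 - (2)·-1.000 - (1)·-0.750) / (7) = -0.179

(-0.459, -1.036, -0.179)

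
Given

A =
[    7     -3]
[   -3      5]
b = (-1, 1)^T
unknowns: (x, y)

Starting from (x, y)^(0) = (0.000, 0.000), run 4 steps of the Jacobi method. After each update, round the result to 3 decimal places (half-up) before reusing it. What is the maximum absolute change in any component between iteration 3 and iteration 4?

0.022

Iteration 1:
  x = (-1 - (-3)·0.000) / (7) = -0.143
  y = (1 - (-3)·0.000) / (5) = 0.200
Iteration 2:
  x = (-1 - (-3)·0.200) / (7) = -0.057
  y = (1 - (-3)·-0.143) / (5) = 0.114
Iteration 3:
  x = (-1 - (-3)·0.114) / (7) = -0.094
  y = (1 - (-3)·-0.057) / (5) = 0.166
Iteration 4:
  x = (-1 - (-3)·0.166) / (7) = -0.072
  y = (1 - (-3)·-0.094) / (5) = 0.144
Change: (0.022, -0.022) → max |·| = 0.022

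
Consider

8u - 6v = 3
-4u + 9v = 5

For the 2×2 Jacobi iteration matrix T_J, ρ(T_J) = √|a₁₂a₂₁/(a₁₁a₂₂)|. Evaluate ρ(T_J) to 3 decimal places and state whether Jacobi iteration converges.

a₁₂a₂₁/(a₁₁a₂₂) = (-6)·(-4) / ((8)·(9)) = 0.333333
ρ = √|0.333333| = √0.333333 = 0.577
ρ < 1, so Jacobi converges

0.577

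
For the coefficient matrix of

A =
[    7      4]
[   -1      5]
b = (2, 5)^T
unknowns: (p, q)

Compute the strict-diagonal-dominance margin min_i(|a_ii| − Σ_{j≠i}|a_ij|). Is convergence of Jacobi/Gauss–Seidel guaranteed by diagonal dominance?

3

row 1: |7| − (4) = 3
row 2: |5| − (1) = 4
minimum over rows = 3 → strictly diagonally dominant (convergence guaranteed)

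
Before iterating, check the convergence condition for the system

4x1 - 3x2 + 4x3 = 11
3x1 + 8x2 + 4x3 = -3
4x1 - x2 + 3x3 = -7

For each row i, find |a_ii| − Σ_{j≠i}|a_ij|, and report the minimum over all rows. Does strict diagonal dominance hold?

row 1: |4| − (3+4) = -3
row 2: |8| − (3+4) = 1
row 3: |3| − (4+1) = -2
minimum over rows = -3 → not strictly diagonally dominant

-3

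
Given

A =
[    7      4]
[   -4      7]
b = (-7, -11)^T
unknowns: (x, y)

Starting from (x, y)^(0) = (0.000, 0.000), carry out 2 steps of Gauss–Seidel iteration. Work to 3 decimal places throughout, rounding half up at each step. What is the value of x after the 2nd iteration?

Iteration 1:
  x = (-7 - (4)·0.000) / (7) = -1.000
  y = (-11 - (-4)·-1.000) / (7) = -2.143
Iteration 2:
  x = (-7 - (4)·-2.143) / (7) = 0.225
  y = (-11 - (-4)·0.225) / (7) = -1.443

0.225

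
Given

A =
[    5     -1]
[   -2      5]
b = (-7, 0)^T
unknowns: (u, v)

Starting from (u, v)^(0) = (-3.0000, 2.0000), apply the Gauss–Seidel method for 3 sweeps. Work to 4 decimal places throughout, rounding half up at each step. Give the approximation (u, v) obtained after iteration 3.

(-1.5184, -0.6074)

Iteration 1:
  u = (-7 - (-1)·2.0000) / (5) = -1.0000
  v = (0 - (-2)·-1.0000) / (5) = -0.4000
Iteration 2:
  u = (-7 - (-1)·-0.4000) / (5) = -1.4800
  v = (0 - (-2)·-1.4800) / (5) = -0.5920
Iteration 3:
  u = (-7 - (-1)·-0.5920) / (5) = -1.5184
  v = (0 - (-2)·-1.5184) / (5) = -0.6074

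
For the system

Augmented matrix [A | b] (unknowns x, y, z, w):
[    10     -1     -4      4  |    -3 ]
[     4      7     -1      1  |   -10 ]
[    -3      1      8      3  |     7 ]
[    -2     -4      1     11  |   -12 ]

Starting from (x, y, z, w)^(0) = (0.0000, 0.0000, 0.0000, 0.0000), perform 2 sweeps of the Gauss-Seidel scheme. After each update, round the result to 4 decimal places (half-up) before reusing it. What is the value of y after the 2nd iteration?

-1.4087

Iteration 1:
  x = (-3 - (-1)·0.0000 - (-4)·0.0000 - (4)·0.0000) / (10) = -0.3000
  y = (-10 - (4)·-0.3000 - (-1)·0.0000 - (1)·0.0000) / (7) = -1.2571
  z = (7 - (-3)·-0.3000 - (1)·-1.2571 - (3)·0.0000) / (8) = 0.9196
  w = (-12 - (-2)·-0.3000 - (-4)·-1.2571 - (1)·0.9196) / (11) = -1.6862
Iteration 2:
  x = (-3 - (-1)·-1.2571 - (-4)·0.9196 - (4)·-1.6862) / (10) = 0.6166
  y = (-10 - (4)·0.6166 - (-1)·0.9196 - (1)·-1.6862) / (7) = -1.4087
  z = (7 - (-3)·0.6166 - (1)·-1.4087 - (3)·-1.6862) / (8) = 1.9146
  w = (-12 - (-2)·0.6166 - (-4)·-1.4087 - (1)·1.9146) / (11) = -1.6651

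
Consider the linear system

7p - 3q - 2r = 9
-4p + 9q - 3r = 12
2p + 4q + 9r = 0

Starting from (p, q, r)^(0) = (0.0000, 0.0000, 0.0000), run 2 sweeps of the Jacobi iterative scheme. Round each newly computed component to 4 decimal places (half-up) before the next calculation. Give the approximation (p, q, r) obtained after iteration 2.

(1.8571, 1.9048, -0.8783)

Iteration 1:
  p = (9 - (-3)·0.0000 - (-2)·0.0000) / (7) = 1.2857
  q = (12 - (-4)·0.0000 - (-3)·0.0000) / (9) = 1.3333
  r = (0 - (2)·0.0000 - (4)·0.0000) / (9) = 0.0000
Iteration 2:
  p = (9 - (-3)·1.3333 - (-2)·0.0000) / (7) = 1.8571
  q = (12 - (-4)·1.2857 - (-3)·0.0000) / (9) = 1.9048
  r = (0 - (2)·1.2857 - (4)·1.3333) / (9) = -0.8783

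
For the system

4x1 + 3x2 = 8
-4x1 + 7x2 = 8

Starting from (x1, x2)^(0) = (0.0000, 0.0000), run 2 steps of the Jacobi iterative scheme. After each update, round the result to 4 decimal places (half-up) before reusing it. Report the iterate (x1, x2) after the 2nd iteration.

(1.1428, 2.2857)

Iteration 1:
  x1 = (8 - (3)·0.0000) / (4) = 2.0000
  x2 = (8 - (-4)·0.0000) / (7) = 1.1429
Iteration 2:
  x1 = (8 - (3)·1.1429) / (4) = 1.1428
  x2 = (8 - (-4)·2.0000) / (7) = 2.2857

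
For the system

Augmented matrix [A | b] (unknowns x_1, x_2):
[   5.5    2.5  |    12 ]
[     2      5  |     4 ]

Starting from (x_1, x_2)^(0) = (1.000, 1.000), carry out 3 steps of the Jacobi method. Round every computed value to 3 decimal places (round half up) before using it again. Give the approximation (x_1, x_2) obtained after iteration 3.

Iteration 1:
  x_1 = (12 - (2.5)·1.000) / (5.5) = 1.727
  x_2 = (4 - (2)·1.000) / (5) = 0.400
Iteration 2:
  x_1 = (12 - (2.5)·0.400) / (5.5) = 2.000
  x_2 = (4 - (2)·1.727) / (5) = 0.109
Iteration 3:
  x_1 = (12 - (2.5)·0.109) / (5.5) = 2.132
  x_2 = (4 - (2)·2.000) / (5) = 0.000

(2.132, 0.000)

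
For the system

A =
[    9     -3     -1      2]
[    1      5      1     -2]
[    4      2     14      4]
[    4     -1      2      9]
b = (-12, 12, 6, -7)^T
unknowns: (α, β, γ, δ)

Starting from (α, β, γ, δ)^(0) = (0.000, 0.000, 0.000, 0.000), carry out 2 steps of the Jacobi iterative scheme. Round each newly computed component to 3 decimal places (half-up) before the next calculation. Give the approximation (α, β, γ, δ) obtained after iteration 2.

Iteration 1:
  α = (-12 - (-3)·0.000 - (-1)·0.000 - (2)·0.000) / (9) = -1.333
  β = (12 - (1)·0.000 - (1)·0.000 - (-2)·0.000) / (5) = 2.400
  γ = (6 - (4)·0.000 - (2)·0.000 - (4)·0.000) / (14) = 0.429
  δ = (-7 - (4)·0.000 - (-1)·0.000 - (2)·0.000) / (9) = -0.778
Iteration 2:
  α = (-12 - (-3)·2.400 - (-1)·0.429 - (2)·-0.778) / (9) = -0.313
  β = (12 - (1)·-1.333 - (1)·0.429 - (-2)·-0.778) / (5) = 2.270
  γ = (6 - (4)·-1.333 - (2)·2.400 - (4)·-0.778) / (14) = 0.689
  δ = (-7 - (4)·-1.333 - (-1)·2.400 - (2)·0.429) / (9) = -0.014

(-0.313, 2.270, 0.689, -0.014)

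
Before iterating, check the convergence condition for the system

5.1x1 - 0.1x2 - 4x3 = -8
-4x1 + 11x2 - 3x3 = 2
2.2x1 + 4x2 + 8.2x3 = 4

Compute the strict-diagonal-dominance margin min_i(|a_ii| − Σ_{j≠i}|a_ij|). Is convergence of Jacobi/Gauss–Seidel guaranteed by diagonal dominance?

row 1: |5.1| − (0.1+4) = 1
row 2: |11| − (4+3) = 4
row 3: |8.2| − (2.2+4) = 2
minimum over rows = 1 → strictly diagonally dominant (convergence guaranteed)

1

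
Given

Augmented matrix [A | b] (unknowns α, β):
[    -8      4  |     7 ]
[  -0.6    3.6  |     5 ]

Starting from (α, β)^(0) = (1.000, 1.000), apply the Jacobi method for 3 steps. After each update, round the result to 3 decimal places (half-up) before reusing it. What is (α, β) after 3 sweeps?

Iteration 1:
  α = (7 - (4)·1.000) / (-8) = -0.375
  β = (5 - (-0.6)·1.000) / (3.6) = 1.556
Iteration 2:
  α = (7 - (4)·1.556) / (-8) = -0.097
  β = (5 - (-0.6)·-0.375) / (3.6) = 1.326
Iteration 3:
  α = (7 - (4)·1.326) / (-8) = -0.212
  β = (5 - (-0.6)·-0.097) / (3.6) = 1.373

(-0.212, 1.373)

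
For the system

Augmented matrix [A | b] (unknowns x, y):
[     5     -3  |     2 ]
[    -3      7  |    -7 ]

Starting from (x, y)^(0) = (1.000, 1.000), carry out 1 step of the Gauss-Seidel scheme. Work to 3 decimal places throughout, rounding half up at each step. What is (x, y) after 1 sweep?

(1.000, -0.571)

Iteration 1:
  x = (2 - (-3)·1.000) / (5) = 1.000
  y = (-7 - (-3)·1.000) / (7) = -0.571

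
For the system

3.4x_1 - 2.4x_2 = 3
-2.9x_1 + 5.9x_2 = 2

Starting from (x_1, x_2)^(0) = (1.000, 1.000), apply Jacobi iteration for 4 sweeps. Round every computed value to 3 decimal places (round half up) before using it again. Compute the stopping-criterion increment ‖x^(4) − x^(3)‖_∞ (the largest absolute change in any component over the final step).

Iteration 1:
  x_1 = (3 - (-2.4)·1.000) / (3.4) = 1.588
  x_2 = (2 - (-2.9)·1.000) / (5.9) = 0.831
Iteration 2:
  x_1 = (3 - (-2.4)·0.831) / (3.4) = 1.469
  x_2 = (2 - (-2.9)·1.588) / (5.9) = 1.120
Iteration 3:
  x_1 = (3 - (-2.4)·1.120) / (3.4) = 1.673
  x_2 = (2 - (-2.9)·1.469) / (5.9) = 1.061
Iteration 4:
  x_1 = (3 - (-2.4)·1.061) / (3.4) = 1.631
  x_2 = (2 - (-2.9)·1.673) / (5.9) = 1.161
Change: (-0.042, 0.100) → max |·| = 0.100

0.100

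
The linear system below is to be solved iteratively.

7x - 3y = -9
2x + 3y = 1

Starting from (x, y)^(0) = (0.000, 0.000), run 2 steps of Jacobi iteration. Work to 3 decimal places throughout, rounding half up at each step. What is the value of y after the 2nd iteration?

Iteration 1:
  x = (-9 - (-3)·0.000) / (7) = -1.286
  y = (1 - (2)·0.000) / (3) = 0.333
Iteration 2:
  x = (-9 - (-3)·0.333) / (7) = -1.143
  y = (1 - (2)·-1.286) / (3) = 1.191

1.191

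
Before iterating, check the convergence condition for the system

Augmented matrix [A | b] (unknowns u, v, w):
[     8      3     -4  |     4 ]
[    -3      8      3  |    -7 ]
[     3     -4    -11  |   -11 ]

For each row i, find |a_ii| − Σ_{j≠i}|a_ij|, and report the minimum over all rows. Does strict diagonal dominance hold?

1

row 1: |8| − (3+4) = 1
row 2: |8| − (3+3) = 2
row 3: |-11| − (3+4) = 4
minimum over rows = 1 → strictly diagonally dominant (convergence guaranteed)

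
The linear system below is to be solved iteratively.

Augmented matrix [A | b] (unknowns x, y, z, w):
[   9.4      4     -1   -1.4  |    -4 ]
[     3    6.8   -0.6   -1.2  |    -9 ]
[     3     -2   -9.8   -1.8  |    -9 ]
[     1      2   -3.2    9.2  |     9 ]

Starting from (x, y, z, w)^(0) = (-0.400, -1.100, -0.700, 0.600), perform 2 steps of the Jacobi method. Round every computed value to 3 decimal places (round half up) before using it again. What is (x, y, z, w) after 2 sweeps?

(0.292, -1.089, 0.974, 1.528)

Iteration 1:
  x = (-4 - (4)·-1.100 - (-1)·-0.700 - (-1.4)·0.600) / (9.4) = 0.057
  y = (-9 - (3)·-0.400 - (-0.6)·-0.700 - (-1.2)·0.600) / (6.8) = -1.103
  z = (-9 - (3)·-0.400 - (-2)·-1.100 - (-1.8)·0.600) / (-9.8) = 0.910
  w = (9 - (1)·-0.400 - (2)·-1.100 - (-3.2)·-0.700) / (9.2) = 1.017
Iteration 2:
  x = (-4 - (4)·-1.103 - (-1)·0.910 - (-1.4)·1.017) / (9.4) = 0.292
  y = (-9 - (3)·0.057 - (-0.6)·0.910 - (-1.2)·1.017) / (6.8) = -1.089
  z = (-9 - (3)·0.057 - (-2)·-1.103 - (-1.8)·1.017) / (-9.8) = 0.974
  w = (9 - (1)·0.057 - (2)·-1.103 - (-3.2)·0.910) / (9.2) = 1.528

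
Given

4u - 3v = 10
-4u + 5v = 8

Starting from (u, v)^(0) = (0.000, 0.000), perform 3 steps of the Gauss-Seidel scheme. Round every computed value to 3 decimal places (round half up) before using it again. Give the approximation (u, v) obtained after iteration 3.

(6.820, 7.056)

Iteration 1:
  u = (10 - (-3)·0.000) / (4) = 2.500
  v = (8 - (-4)·2.500) / (5) = 3.600
Iteration 2:
  u = (10 - (-3)·3.600) / (4) = 5.200
  v = (8 - (-4)·5.200) / (5) = 5.760
Iteration 3:
  u = (10 - (-3)·5.760) / (4) = 6.820
  v = (8 - (-4)·6.820) / (5) = 7.056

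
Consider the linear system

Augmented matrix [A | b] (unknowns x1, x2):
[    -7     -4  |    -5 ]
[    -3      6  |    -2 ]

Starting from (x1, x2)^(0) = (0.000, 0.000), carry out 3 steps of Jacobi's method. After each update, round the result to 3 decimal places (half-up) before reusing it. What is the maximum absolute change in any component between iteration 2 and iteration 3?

0.204

Iteration 1:
  x1 = (-5 - (-4)·0.000) / (-7) = 0.714
  x2 = (-2 - (-3)·0.000) / (6) = -0.333
Iteration 2:
  x1 = (-5 - (-4)·-0.333) / (-7) = 0.905
  x2 = (-2 - (-3)·0.714) / (6) = 0.024
Iteration 3:
  x1 = (-5 - (-4)·0.024) / (-7) = 0.701
  x2 = (-2 - (-3)·0.905) / (6) = 0.119
Change: (-0.204, 0.095) → max |·| = 0.204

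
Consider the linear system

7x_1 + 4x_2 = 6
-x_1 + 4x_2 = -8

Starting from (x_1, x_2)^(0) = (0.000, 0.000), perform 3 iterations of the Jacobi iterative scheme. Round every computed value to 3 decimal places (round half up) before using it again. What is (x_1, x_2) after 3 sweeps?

Iteration 1:
  x_1 = (6 - (4)·0.000) / (7) = 0.857
  x_2 = (-8 - (-1)·0.000) / (4) = -2.000
Iteration 2:
  x_1 = (6 - (4)·-2.000) / (7) = 2.000
  x_2 = (-8 - (-1)·0.857) / (4) = -1.786
Iteration 3:
  x_1 = (6 - (4)·-1.786) / (7) = 1.878
  x_2 = (-8 - (-1)·2.000) / (4) = -1.500

(1.878, -1.500)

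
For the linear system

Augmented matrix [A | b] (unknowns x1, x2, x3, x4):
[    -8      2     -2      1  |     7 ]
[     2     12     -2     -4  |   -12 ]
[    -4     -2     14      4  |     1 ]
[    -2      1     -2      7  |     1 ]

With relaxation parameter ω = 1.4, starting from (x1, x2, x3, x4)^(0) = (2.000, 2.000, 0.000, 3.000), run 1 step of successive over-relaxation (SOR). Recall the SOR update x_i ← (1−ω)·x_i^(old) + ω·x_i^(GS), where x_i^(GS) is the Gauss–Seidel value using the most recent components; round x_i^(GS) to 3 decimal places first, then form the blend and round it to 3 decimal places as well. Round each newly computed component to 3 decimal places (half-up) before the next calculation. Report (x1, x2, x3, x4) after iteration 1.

Iteration 1:
  x1: GS value = (7 - (2)·2.000 - (-2)·0.000 - (1)·3.000) / (-8) = 0.000;  x1 ← (1−ω)·2.000 + ω·0.000 = -0.800
  x2: GS value = (-12 - (2)·-0.800 - (-2)·0.000 - (-4)·3.000) / (12) = 0.133;  x2 ← (1−ω)·2.000 + ω·0.133 = -0.614
  x3: GS value = (1 - (-4)·-0.800 - (-2)·-0.614 - (4)·3.000) / (14) = -1.102;  x3 ← (1−ω)·0.000 + ω·-1.102 = -1.543
  x4: GS value = (1 - (-2)·-0.800 - (1)·-0.614 - (-2)·-1.543) / (7) = -0.439;  x4 ← (1−ω)·3.000 + ω·-0.439 = -1.815

(-0.800, -0.614, -1.543, -1.815)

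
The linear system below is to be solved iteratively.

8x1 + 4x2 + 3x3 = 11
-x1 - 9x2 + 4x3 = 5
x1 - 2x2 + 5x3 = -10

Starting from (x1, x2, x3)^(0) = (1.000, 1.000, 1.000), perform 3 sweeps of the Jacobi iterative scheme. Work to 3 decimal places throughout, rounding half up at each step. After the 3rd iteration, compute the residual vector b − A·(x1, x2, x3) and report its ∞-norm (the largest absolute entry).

Iteration 1:
  x1 = (11 - (4)·1.000 - (3)·1.000) / (8) = 0.500
  x2 = (5 - (-1)·1.000 - (4)·1.000) / (-9) = -0.222
  x3 = (-10 - (1)·1.000 - (-2)·1.000) / (5) = -1.800
Iteration 2:
  x1 = (11 - (4)·-0.222 - (3)·-1.800) / (8) = 2.161
  x2 = (5 - (-1)·0.500 - (4)·-1.800) / (-9) = -1.411
  x3 = (-10 - (1)·0.500 - (-2)·-0.222) / (5) = -2.189
Iteration 3:
  x1 = (11 - (4)·-1.411 - (3)·-2.189) / (8) = 2.901
  x2 = (5 - (-1)·2.161 - (4)·-2.189) / (-9) = -1.769
  x3 = (-10 - (1)·2.161 - (-2)·-1.411) / (5) = -2.997
Residual b − A·x = (3.859, 3.968, -1.454); ∞-norm = 3.968

3.968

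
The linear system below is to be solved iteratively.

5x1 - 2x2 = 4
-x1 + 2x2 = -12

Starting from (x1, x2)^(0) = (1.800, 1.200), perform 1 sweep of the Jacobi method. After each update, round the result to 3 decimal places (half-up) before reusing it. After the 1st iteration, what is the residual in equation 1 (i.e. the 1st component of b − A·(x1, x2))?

Iteration 1:
  x1 = (4 - (-2)·1.200) / (5) = 1.280
  x2 = (-12 - (-1)·1.800) / (2) = -5.100
Residual b − A·x = (-12.600, -0.520)

-12.600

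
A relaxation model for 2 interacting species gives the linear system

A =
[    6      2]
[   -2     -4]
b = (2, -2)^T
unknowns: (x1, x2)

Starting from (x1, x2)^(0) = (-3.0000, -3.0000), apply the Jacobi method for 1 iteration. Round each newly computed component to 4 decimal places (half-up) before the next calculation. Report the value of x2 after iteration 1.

2.0000

Iteration 1:
  x1 = (2 - (2)·-3.0000) / (6) = 1.3333
  x2 = (-2 - (-2)·-3.0000) / (-4) = 2.0000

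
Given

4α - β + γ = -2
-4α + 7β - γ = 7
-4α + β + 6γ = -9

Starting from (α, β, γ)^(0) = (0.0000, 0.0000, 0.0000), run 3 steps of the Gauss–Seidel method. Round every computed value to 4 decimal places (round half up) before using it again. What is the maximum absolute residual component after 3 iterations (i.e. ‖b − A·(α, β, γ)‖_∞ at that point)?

Iteration 1:
  α = (-2 - (-1)·0.0000 - (1)·0.0000) / (4) = -0.5000
  β = (7 - (-4)·-0.5000 - (-1)·0.0000) / (7) = 0.7143
  γ = (-9 - (-4)·-0.5000 - (1)·0.7143) / (6) = -1.9524
Iteration 2:
  α = (-2 - (-1)·0.7143 - (1)·-1.9524) / (4) = 0.1667
  β = (7 - (-4)·0.1667 - (-1)·-1.9524) / (7) = 0.8163
  γ = (-9 - (-4)·0.1667 - (1)·0.8163) / (6) = -1.5249
Iteration 3:
  α = (-2 - (-1)·0.8163 - (1)·-1.5249) / (4) = 0.0853
  β = (7 - (-4)·0.0853 - (-1)·-1.5249) / (7) = 0.8309
  γ = (-9 - (-4)·0.0853 - (1)·0.8309) / (6) = -1.5816
Residual b − A·x = (0.0713, -0.0567, -0.0001); ∞-norm = 0.0713

0.0713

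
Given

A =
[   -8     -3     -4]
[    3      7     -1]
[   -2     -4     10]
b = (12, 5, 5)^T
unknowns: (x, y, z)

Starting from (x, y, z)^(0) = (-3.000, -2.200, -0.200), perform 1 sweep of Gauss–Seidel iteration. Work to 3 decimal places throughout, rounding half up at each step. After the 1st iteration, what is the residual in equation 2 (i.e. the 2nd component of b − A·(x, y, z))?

0.959

Iteration 1:
  x = (12 - (-3)·-2.200 - (-4)·-0.200) / (-8) = -0.575
  y = (5 - (3)·-0.575 - (-1)·-0.200) / (7) = 0.932
  z = (5 - (-2)·-0.575 - (-4)·0.932) / (10) = 0.758
Residual b − A·x = (13.228, 0.959, -0.002)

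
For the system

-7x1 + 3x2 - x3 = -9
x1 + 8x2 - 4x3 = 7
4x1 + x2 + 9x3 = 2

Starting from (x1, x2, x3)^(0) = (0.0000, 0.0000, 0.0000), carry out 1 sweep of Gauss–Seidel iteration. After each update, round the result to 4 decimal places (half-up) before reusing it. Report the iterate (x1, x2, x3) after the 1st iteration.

Iteration 1:
  x1 = (-9 - (3)·0.0000 - (-1)·0.0000) / (-7) = 1.2857
  x2 = (7 - (1)·1.2857 - (-4)·0.0000) / (8) = 0.7143
  x3 = (2 - (4)·1.2857 - (1)·0.7143) / (9) = -0.4286

(1.2857, 0.7143, -0.4286)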